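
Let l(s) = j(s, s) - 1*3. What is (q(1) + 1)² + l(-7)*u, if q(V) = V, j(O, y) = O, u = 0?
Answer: 4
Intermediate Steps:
l(s) = -3 + s (l(s) = s - 1*3 = s - 3 = -3 + s)
(q(1) + 1)² + l(-7)*u = (1 + 1)² + (-3 - 7)*0 = 2² - 10*0 = 4 + 0 = 4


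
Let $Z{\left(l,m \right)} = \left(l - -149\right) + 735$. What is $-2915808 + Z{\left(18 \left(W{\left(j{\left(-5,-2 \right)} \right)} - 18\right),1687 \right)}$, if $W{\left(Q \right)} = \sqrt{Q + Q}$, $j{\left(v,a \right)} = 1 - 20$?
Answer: $-2915248 + 18 i \sqrt{38} \approx -2.9152 \cdot 10^{6} + 110.96 i$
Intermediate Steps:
$j{\left(v,a \right)} = -19$ ($j{\left(v,a \right)} = 1 - 20 = -19$)
$W{\left(Q \right)} = \sqrt{2} \sqrt{Q}$ ($W{\left(Q \right)} = \sqrt{2 Q} = \sqrt{2} \sqrt{Q}$)
$Z{\left(l,m \right)} = 884 + l$ ($Z{\left(l,m \right)} = \left(l + 149\right) + 735 = \left(149 + l\right) + 735 = 884 + l$)
$-2915808 + Z{\left(18 \left(W{\left(j{\left(-5,-2 \right)} \right)} - 18\right),1687 \right)} = -2915808 + \left(884 + 18 \left(\sqrt{2} \sqrt{-19} - 18\right)\right) = -2915808 + \left(884 + 18 \left(\sqrt{2} i \sqrt{19} - 18\right)\right) = -2915808 + \left(884 + 18 \left(i \sqrt{38} - 18\right)\right) = -2915808 + \left(884 + 18 \left(-18 + i \sqrt{38}\right)\right) = -2915808 + \left(884 - \left(324 - 18 i \sqrt{38}\right)\right) = -2915808 + \left(560 + 18 i \sqrt{38}\right) = -2915248 + 18 i \sqrt{38}$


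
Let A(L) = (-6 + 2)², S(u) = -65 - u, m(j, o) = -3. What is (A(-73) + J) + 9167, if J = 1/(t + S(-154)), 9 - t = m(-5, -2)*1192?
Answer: 33738343/3674 ≈ 9183.0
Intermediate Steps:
A(L) = 16 (A(L) = (-4)² = 16)
t = 3585 (t = 9 - (-3)*1192 = 9 - 1*(-3576) = 9 + 3576 = 3585)
J = 1/3674 (J = 1/(3585 + (-65 - 1*(-154))) = 1/(3585 + (-65 + 154)) = 1/(3585 + 89) = 1/3674 ≈ 0.00027218)
(A(-73) + J) + 9167 = (16 + 1/3674) + 9167 = 58785/3674 + 9167 = 33738343/3674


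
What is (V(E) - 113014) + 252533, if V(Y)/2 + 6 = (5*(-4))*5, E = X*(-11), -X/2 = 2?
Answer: 139307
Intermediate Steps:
X = -4 (X = -2*2 = -4)
E = 44 (E = -4*(-11) = 44)
V(Y) = -212 (V(Y) = -12 + 2*((5*(-4))*5) = -12 + 2*(-20*5) = -12 + 2*(-100) = -12 - 200 = -212)
(V(E) - 113014) + 252533 = (-212 - 113014) + 252533 = -113226 + 252533 = 139307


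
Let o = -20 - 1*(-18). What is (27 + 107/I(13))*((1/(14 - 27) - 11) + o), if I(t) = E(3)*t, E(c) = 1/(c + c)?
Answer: -168810/169 ≈ -998.88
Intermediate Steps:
E(c) = 1/(2*c)
o = -2 (o = -20 + 18 = -2)
I(t) = t/6 (I(t) = ((½)/3)*t = ((½)*(⅓))*t = t/6)
(27 + 107/I(13))*((1/(14 - 27) - 11) + o) = (27 + 107/(((⅙)*13)))*((1/(14 - 27) - 11) - 2) = (27 + 107/(13/6))*((1/(-13) - 11) - 2) = (27 + 107*(6/13))*((-1/13 - 11) - 2) = (27 + 642/13)*(-144/13 - 2) = (993/13)*(-170/13) = -168810/169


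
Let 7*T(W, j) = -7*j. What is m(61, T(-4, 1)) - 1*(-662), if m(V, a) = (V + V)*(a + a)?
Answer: 418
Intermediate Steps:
T(W, j) = -j (T(W, j) = (-7*j)/7 = -j)
m(V, a) = 4*V*a (m(V, a) = (2*V)*(2*a) = 4*V*a)
m(61, T(-4, 1)) - 1*(-662) = 4*61*(-1*1) - 1*(-662) = 4*61*(-1) + 662 = -244 + 662 = 418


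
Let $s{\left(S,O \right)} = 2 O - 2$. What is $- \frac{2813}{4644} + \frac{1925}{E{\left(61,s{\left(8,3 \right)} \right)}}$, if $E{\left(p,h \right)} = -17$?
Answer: $- \frac{8987521}{78948} \approx -113.84$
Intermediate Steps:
$s{\left(S,O \right)} = -2 + 2 O$
$- \frac{2813}{4644} + \frac{1925}{E{\left(61,s{\left(8,3 \right)} \right)}} = - \frac{2813}{4644} + \frac{1925}{-17} = \left(-2813\right) \frac{1}{4644} + 1925 \left(- \frac{1}{17}\right) = - \frac{2813}{4644} - \frac{1925}{17} = - \frac{8987521}{78948}$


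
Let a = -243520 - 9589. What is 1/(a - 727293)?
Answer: -1/980402 ≈ -1.0200e-6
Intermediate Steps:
a = -253109
1/(a - 727293) = 1/(-253109 - 727293) = 1/(-980402) = -1/980402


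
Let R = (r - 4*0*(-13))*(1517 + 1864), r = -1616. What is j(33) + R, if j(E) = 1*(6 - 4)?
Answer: -5463694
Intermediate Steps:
R = -5463696 (R = (-1616 - 4*0*(-13))*(1517 + 1864) = (-1616 + 0*(-13))*3381 = (-1616 + 0)*3381 = -1616*3381 = -5463696)
j(E) = 2 (j(E) = 1*2 = 2)
j(33) + R = 2 - 5463696 = -5463694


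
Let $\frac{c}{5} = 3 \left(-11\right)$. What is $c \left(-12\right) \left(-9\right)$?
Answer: $-17820$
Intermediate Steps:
$c = -165$ ($c = 5 \cdot 3 \left(-11\right) = 5 \left(-33\right) = -165$)
$c \left(-12\right) \left(-9\right) = \left(-165\right) \left(-12\right) \left(-9\right) = 1980 \left(-9\right) = -17820$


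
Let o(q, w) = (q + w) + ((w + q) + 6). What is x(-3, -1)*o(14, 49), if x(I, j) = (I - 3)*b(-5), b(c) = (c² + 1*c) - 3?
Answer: -13464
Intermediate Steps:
b(c) = -3 + c + c² (b(c) = (c² + c) - 3 = (c + c²) - 3 = -3 + c + c²)
x(I, j) = -51 + 17*I (x(I, j) = (I - 3)*(-3 - 5 + (-5)²) = (-3 + I)*(-3 - 5 + 25) = (-3 + I)*17 = -51 + 17*I)
o(q, w) = 6 + 2*q + 2*w (o(q, w) = (q + w) + ((q + w) + 6) = (q + w) + (6 + q + w) = 6 + 2*q + 2*w)
x(-3, -1)*o(14, 49) = (-51 + 17*(-3))*(6 + 2*14 + 2*49) = (-51 - 51)*(6 + 28 + 98) = -102*132 = -13464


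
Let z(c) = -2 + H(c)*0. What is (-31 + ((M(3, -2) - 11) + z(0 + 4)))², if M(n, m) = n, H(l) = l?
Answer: 1681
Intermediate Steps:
z(c) = -2 (z(c) = -2 + c*0 = -2 + 0 = -2)
(-31 + ((M(3, -2) - 11) + z(0 + 4)))² = (-31 + ((3 - 11) - 2))² = (-31 + (-8 - 2))² = (-31 - 10)² = (-41)² = 1681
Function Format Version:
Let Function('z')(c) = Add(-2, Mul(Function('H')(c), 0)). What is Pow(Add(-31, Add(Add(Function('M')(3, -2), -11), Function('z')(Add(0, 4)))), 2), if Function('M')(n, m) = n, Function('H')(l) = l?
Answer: 1681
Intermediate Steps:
Function('z')(c) = -2 (Function('z')(c) = Add(-2, Mul(c, 0)) = Add(-2, 0) = -2)
Pow(Add(-31, Add(Add(Function('M')(3, -2), -11), Function('z')(Add(0, 4)))), 2) = Pow(Add(-31, Add(Add(3, -11), -2)), 2) = Pow(Add(-31, Add(-8, -2)), 2) = Pow(Add(-31, -10), 2) = Pow(-41, 2) = 1681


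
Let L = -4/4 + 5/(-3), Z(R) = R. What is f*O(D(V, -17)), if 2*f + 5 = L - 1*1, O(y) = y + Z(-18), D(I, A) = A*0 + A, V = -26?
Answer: 455/3 ≈ 151.67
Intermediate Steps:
D(I, A) = A (D(I, A) = 0 + A = A)
L = -8/3 (L = -4*¼ + 5*(-⅓) = -1 - 5/3 = -8/3 ≈ -2.6667)
O(y) = -18 + y (O(y) = y - 18 = -18 + y)
f = -13/3 (f = -5/2 + (-8/3 - 1*1)/2 = -5/2 + (-8/3 - 1)/2 = -5/2 + (½)*(-11/3) = -5/2 - 11/6 = -13/3 ≈ -4.3333)
f*O(D(V, -17)) = -13*(-18 - 17)/3 = -13/3*(-35) = 455/3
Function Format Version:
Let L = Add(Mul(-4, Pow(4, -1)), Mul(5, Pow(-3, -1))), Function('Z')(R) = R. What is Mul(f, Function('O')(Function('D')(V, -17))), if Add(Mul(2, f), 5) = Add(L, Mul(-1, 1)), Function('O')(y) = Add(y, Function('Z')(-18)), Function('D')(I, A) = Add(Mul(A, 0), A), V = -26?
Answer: Rational(455, 3) ≈ 151.67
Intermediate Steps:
Function('D')(I, A) = A (Function('D')(I, A) = Add(0, A) = A)
L = Rational(-8, 3) (L = Add(Mul(-4, Rational(1, 4)), Mul(5, Rational(-1, 3))) = Add(-1, Rational(-5, 3)) = Rational(-8, 3) ≈ -2.6667)
Function('O')(y) = Add(-18, y) (Function('O')(y) = Add(y, -18) = Add(-18, y))
f = Rational(-13, 3) (f = Add(Rational(-5, 2), Mul(Rational(1, 2), Add(Rational(-8, 3), Mul(-1, 1)))) = Add(Rational(-5, 2), Mul(Rational(1, 2), Add(Rational(-8, 3), -1))) = Add(Rational(-5, 2), Mul(Rational(1, 2), Rational(-11, 3))) = Add(Rational(-5, 2), Rational(-11, 6)) = Rational(-13, 3) ≈ -4.3333)
Mul(f, Function('O')(Function('D')(V, -17))) = Mul(Rational(-13, 3), Add(-18, -17)) = Mul(Rational(-13, 3), -35) = Rational(455, 3)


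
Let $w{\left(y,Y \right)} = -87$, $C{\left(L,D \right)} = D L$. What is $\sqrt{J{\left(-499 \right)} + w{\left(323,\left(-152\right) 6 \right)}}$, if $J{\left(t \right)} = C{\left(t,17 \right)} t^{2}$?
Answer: $i \sqrt{2112275570} \approx 45960.0 i$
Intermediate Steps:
$J{\left(t \right)} = 17 t^{3}$ ($J{\left(t \right)} = 17 t t^{2} = 17 t^{3}$)
$\sqrt{J{\left(-499 \right)} + w{\left(323,\left(-152\right) 6 \right)}} = \sqrt{17 \left(-499\right)^{3} - 87} = \sqrt{17 \left(-124251499\right) - 87} = \sqrt{-2112275483 - 87} = \sqrt{-2112275570} = i \sqrt{2112275570}$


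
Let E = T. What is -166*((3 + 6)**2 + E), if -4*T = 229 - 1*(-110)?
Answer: 1245/2 ≈ 622.50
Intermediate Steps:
T = -339/4 (T = -(229 - 1*(-110))/4 = -(229 + 110)/4 = -1/4*339 = -339/4 ≈ -84.750)
E = -339/4 ≈ -84.750
-166*((3 + 6)**2 + E) = -166*((3 + 6)**2 - 339/4) = -166*(9**2 - 339/4) = -166*(81 - 339/4) = -166*(-15/4) = 1245/2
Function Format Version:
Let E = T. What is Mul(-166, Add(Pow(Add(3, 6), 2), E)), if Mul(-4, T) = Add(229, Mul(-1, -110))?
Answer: Rational(1245, 2) ≈ 622.50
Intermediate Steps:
T = Rational(-339, 4) (T = Mul(Rational(-1, 4), Add(229, Mul(-1, -110))) = Mul(Rational(-1, 4), Add(229, 110)) = Mul(Rational(-1, 4), 339) = Rational(-339, 4) ≈ -84.750)
E = Rational(-339, 4) ≈ -84.750
Mul(-166, Add(Pow(Add(3, 6), 2), E)) = Mul(-166, Add(Pow(Add(3, 6), 2), Rational(-339, 4))) = Mul(-166, Add(Pow(9, 2), Rational(-339, 4))) = Mul(-166, Add(81, Rational(-339, 4))) = Mul(-166, Rational(-15, 4)) = Rational(1245, 2)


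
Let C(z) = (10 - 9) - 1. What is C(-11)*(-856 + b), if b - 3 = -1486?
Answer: 0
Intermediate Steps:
b = -1483 (b = 3 - 1486 = -1483)
C(z) = 0 (C(z) = 1 - 1 = 0)
C(-11)*(-856 + b) = 0*(-856 - 1483) = 0*(-2339) = 0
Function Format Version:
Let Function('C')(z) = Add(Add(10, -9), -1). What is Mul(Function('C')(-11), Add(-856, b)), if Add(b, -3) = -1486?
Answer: 0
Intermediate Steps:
b = -1483 (b = Add(3, -1486) = -1483)
Function('C')(z) = 0 (Function('C')(z) = Add(1, -1) = 0)
Mul(Function('C')(-11), Add(-856, b)) = Mul(0, Add(-856, -1483)) = Mul(0, -2339) = 0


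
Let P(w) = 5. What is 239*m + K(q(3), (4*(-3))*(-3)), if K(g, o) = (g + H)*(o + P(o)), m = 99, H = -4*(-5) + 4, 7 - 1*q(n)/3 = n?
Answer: 25137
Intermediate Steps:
q(n) = 21 - 3*n
H = 24 (H = 20 + 4 = 24)
K(g, o) = (5 + o)*(24 + g) (K(g, o) = (g + 24)*(o + 5) = (24 + g)*(5 + o) = (5 + o)*(24 + g))
239*m + K(q(3), (4*(-3))*(-3)) = 239*99 + (120 + 5*(21 - 3*3) + 24*((4*(-3))*(-3)) + (21 - 3*3)*((4*(-3))*(-3))) = 23661 + (120 + 5*(21 - 9) + 24*(-12*(-3)) + (21 - 9)*(-12*(-3))) = 23661 + (120 + 5*12 + 24*36 + 12*36) = 23661 + (120 + 60 + 864 + 432) = 23661 + 1476 = 25137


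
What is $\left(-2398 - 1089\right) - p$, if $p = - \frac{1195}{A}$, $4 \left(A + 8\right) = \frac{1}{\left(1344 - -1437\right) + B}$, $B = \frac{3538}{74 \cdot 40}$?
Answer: $- \frac{119785236869}{32940822} \approx -3636.4$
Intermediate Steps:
$B = \frac{1769}{1480}$ ($B = \frac{3538}{2960} = 3538 \cdot \frac{1}{2960} = \frac{1769}{1480} \approx 1.1953$)
$A = - \frac{32940822}{4117649}$ ($A = -8 + \frac{1}{4 \left(\left(1344 - -1437\right) + \frac{1769}{1480}\right)} = -8 + \frac{1}{4 \left(\left(1344 + 1437\right) + \frac{1769}{1480}\right)} = -8 + \frac{1}{4 \left(2781 + \frac{1769}{1480}\right)} = -8 + \frac{1}{4 \cdot \frac{4117649}{1480}} = -8 + \frac{1}{4} \cdot \frac{1480}{4117649} = -8 + \frac{370}{4117649} = - \frac{32940822}{4117649} \approx -7.9999$)
$p = \frac{4920590555}{32940822}$ ($p = - \frac{1195}{- \frac{32940822}{4117649}} = \left(-1195\right) \left(- \frac{4117649}{32940822}\right) = \frac{4920590555}{32940822} \approx 149.38$)
$\left(-2398 - 1089\right) - p = \left(-2398 - 1089\right) - \frac{4920590555}{32940822} = -3487 - \frac{4920590555}{32940822} = - \frac{119785236869}{32940822}$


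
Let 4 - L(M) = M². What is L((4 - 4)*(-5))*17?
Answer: 68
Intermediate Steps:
L(M) = 4 - M²
L((4 - 4)*(-5))*17 = (4 - ((4 - 4)*(-5))²)*17 = (4 - (0*(-5))²)*17 = (4 - 1*0²)*17 = (4 - 1*0)*17 = (4 + 0)*17 = 4*17 = 68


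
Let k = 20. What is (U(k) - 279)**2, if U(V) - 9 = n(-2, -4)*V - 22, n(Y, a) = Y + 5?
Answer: 53824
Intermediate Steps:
n(Y, a) = 5 + Y
U(V) = -13 + 3*V (U(V) = 9 + ((5 - 2)*V - 22) = 9 + (3*V - 22) = 9 + (-22 + 3*V) = -13 + 3*V)
(U(k) - 279)**2 = ((-13 + 3*20) - 279)**2 = ((-13 + 60) - 279)**2 = (47 - 279)**2 = (-232)**2 = 53824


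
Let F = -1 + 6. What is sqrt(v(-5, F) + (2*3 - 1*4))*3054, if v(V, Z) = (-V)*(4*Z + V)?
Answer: 3054*sqrt(77) ≈ 26799.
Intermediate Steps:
F = 5
v(V, Z) = -V*(V + 4*Z) (v(V, Z) = (-V)*(V + 4*Z) = -V*(V + 4*Z))
sqrt(v(-5, F) + (2*3 - 1*4))*3054 = sqrt(-1*(-5)*(-5 + 4*5) + (2*3 - 1*4))*3054 = sqrt(-1*(-5)*(-5 + 20) + (6 - 4))*3054 = sqrt(-1*(-5)*15 + 2)*3054 = sqrt(75 + 2)*3054 = sqrt(77)*3054 = 3054*sqrt(77)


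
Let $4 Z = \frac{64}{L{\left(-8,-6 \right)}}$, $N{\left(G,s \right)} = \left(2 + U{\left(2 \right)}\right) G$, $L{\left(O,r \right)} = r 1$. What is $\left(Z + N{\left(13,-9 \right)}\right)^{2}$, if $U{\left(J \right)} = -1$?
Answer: $\frac{961}{9} \approx 106.78$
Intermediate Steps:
$L{\left(O,r \right)} = r$
$N{\left(G,s \right)} = G$ ($N{\left(G,s \right)} = \left(2 - 1\right) G = 1 G = G$)
$Z = - \frac{8}{3}$ ($Z = \frac{64 \frac{1}{-6}}{4} = \frac{64 \left(- \frac{1}{6}\right)}{4} = \frac{1}{4} \left(- \frac{32}{3}\right) = - \frac{8}{3} \approx -2.6667$)
$\left(Z + N{\left(13,-9 \right)}\right)^{2} = \left(- \frac{8}{3} + 13\right)^{2} = \left(\frac{31}{3}\right)^{2} = \frac{961}{9}$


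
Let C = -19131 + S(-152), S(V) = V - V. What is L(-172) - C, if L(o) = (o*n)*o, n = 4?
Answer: 137467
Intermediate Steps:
L(o) = 4*o² (L(o) = (o*4)*o = (4*o)*o = 4*o²)
S(V) = 0
C = -19131 (C = -19131 + 0 = -19131)
L(-172) - C = 4*(-172)² - 1*(-19131) = 4*29584 + 19131 = 118336 + 19131 = 137467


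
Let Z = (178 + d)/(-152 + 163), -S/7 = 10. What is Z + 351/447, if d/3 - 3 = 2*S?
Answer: -33430/1639 ≈ -20.397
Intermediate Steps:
S = -70 (S = -7*10 = -70)
d = -411 (d = 9 + 3*(2*(-70)) = 9 + 3*(-140) = 9 - 420 = -411)
Z = -233/11 (Z = (178 - 411)/(-152 + 163) = -233/11 ≈ -21.182)
Z + 351/447 = -233/11 + 351/447 = -233/11 + 351*(1/447) = -233/11 + 117/149 = -33430/1639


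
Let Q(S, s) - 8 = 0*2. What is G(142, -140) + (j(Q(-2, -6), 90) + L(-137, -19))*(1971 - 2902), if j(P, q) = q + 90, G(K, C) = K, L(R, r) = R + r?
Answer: -22202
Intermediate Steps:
Q(S, s) = 8 (Q(S, s) = 8 + 0*2 = 8 + 0 = 8)
j(P, q) = 90 + q
G(142, -140) + (j(Q(-2, -6), 90) + L(-137, -19))*(1971 - 2902) = 142 + ((90 + 90) + (-137 - 19))*(1971 - 2902) = 142 + (180 - 156)*(-931) = 142 + 24*(-931) = 142 - 22344 = -22202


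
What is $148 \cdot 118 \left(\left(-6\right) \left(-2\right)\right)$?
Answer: $209568$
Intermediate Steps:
$148 \cdot 118 \left(\left(-6\right) \left(-2\right)\right) = 17464 \cdot 12 = 209568$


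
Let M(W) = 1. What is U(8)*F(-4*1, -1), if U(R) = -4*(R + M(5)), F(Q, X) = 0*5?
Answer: 0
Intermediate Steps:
F(Q, X) = 0
U(R) = -4 - 4*R (U(R) = -4*(R + 1) = -4*(1 + R) = -4 - 4*R)
U(8)*F(-4*1, -1) = (-4 - 4*8)*0 = (-4 - 32)*0 = -36*0 = 0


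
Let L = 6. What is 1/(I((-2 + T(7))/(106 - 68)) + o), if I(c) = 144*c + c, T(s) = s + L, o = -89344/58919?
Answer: 117838/4767407 ≈ 0.024717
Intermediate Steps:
o = -89344/58919 (o = -89344*1/58919 = -89344/58919 ≈ -1.5164)
T(s) = 6 + s (T(s) = s + 6 = 6 + s)
I(c) = 145*c
1/(I((-2 + T(7))/(106 - 68)) + o) = 1/(145*((-2 + (6 + 7))/(106 - 68)) - 89344/58919) = 1/(145*((-2 + 13)/38) - 89344/58919) = 1/(145*(11*(1/38)) - 89344/58919) = 1/(145*(11/38) - 89344/58919) = 1/(1595/38 - 89344/58919) = 1/(4767407/117838) = 117838/4767407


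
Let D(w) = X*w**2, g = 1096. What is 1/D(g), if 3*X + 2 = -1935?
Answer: -3/2326755392 ≈ -1.2893e-9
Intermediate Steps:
X = -1937/3 (X = -2/3 + (1/3)*(-1935) = -2/3 - 645 = -1937/3 ≈ -645.67)
D(w) = -1937*w**2/3
1/D(g) = 1/(-1937/3*1096**2) = 1/(-1937/3*1201216) = 1/(-2326755392/3) = -3/2326755392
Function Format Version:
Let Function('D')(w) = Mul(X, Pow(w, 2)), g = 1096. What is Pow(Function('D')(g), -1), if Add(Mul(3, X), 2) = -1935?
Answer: Rational(-3, 2326755392) ≈ -1.2893e-9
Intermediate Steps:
X = Rational(-1937, 3) (X = Add(Rational(-2, 3), Mul(Rational(1, 3), -1935)) = Add(Rational(-2, 3), -645) = Rational(-1937, 3) ≈ -645.67)
Function('D')(w) = Mul(Rational(-1937, 3), Pow(w, 2))
Pow(Function('D')(g), -1) = Pow(Mul(Rational(-1937, 3), Pow(1096, 2)), -1) = Pow(Mul(Rational(-1937, 3), 1201216), -1) = Pow(Rational(-2326755392, 3), -1) = Rational(-3, 2326755392)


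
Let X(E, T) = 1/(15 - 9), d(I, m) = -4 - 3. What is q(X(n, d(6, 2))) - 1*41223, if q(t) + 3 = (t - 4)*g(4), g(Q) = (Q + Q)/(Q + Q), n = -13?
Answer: -247379/6 ≈ -41230.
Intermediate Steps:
d(I, m) = -7
g(Q) = 1 (g(Q) = (2*Q)/((2*Q)) = (2*Q)*(1/(2*Q)) = 1)
X(E, T) = ⅙ (X(E, T) = 1/6 = ⅙)
q(t) = -7 + t (q(t) = -3 + (t - 4)*1 = -3 + (-4 + t)*1 = -3 + (-4 + t) = -7 + t)
q(X(n, d(6, 2))) - 1*41223 = (-7 + ⅙) - 1*41223 = -41/6 - 41223 = -247379/6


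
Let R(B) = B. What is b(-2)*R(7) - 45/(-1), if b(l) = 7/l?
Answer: 41/2 ≈ 20.500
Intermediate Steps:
b(-2)*R(7) - 45/(-1) = (7/(-2))*7 - 45/(-1) = (7*(-½))*7 - 45*(-1) = -7/2*7 + 45 = -49/2 + 45 = 41/2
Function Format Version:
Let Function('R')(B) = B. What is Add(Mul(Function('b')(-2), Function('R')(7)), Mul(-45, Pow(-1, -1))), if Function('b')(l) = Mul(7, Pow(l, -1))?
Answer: Rational(41, 2) ≈ 20.500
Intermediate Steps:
Add(Mul(Function('b')(-2), Function('R')(7)), Mul(-45, Pow(-1, -1))) = Add(Mul(Mul(7, Pow(-2, -1)), 7), Mul(-45, Pow(-1, -1))) = Add(Mul(Mul(7, Rational(-1, 2)), 7), Mul(-45, -1)) = Add(Mul(Rational(-7, 2), 7), 45) = Add(Rational(-49, 2), 45) = Rational(41, 2)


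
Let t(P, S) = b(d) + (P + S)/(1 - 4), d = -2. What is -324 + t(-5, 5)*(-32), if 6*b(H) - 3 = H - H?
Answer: -340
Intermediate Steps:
b(H) = ½ (b(H) = ½ + (H - H)/6 = ½ + (⅙)*0 = ½ + 0 = ½)
t(P, S) = ½ - P/3 - S/3 (t(P, S) = ½ + (P + S)/(1 - 4) = ½ + (P + S)/(-3) = ½ + (P + S)*(-⅓) = ½ + (-P/3 - S/3) = ½ - P/3 - S/3)
-324 + t(-5, 5)*(-32) = -324 + (½ - ⅓*(-5) - ⅓*5)*(-32) = -324 + (½ + 5/3 - 5/3)*(-32) = -324 + (½)*(-32) = -324 - 16 = -340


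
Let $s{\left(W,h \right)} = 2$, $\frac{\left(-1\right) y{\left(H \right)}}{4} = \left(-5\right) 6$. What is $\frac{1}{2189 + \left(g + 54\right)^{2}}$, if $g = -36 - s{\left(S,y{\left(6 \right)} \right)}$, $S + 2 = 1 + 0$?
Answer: $\frac{1}{2445} \approx 0.000409$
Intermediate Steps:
$y{\left(H \right)} = 120$ ($y{\left(H \right)} = - 4 \left(\left(-5\right) 6\right) = \left(-4\right) \left(-30\right) = 120$)
$S = -1$ ($S = -2 + \left(1 + 0\right) = -2 + 1 = -1$)
$g = -38$ ($g = -36 - 2 = -38$)
$\frac{1}{2189 + \left(g + 54\right)^{2}} = \frac{1}{2189 + \left(-38 + 54\right)^{2}} = \frac{1}{2189 + 16^{2}} = \frac{1}{2189 + 256} = \frac{1}{2445}$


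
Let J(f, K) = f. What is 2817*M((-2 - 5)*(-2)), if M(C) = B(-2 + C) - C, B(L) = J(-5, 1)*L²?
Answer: -2067678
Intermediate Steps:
B(L) = -5*L²
M(C) = -C - 5*(-2 + C)² (M(C) = -5*(-2 + C)² - C = -C - 5*(-2 + C)²)
2817*M((-2 - 5)*(-2)) = 2817*(-(-2 - 5)*(-2) - 5*(-2 + (-2 - 5)*(-2))²) = 2817*(-(-7)*(-2) - 5*(-2 - 7*(-2))²) = 2817*(-1*14 - 5*(-2 + 14)²) = 2817*(-14 - 5*12²) = 2817*(-14 - 5*144) = 2817*(-14 - 720) = 2817*(-734) = -2067678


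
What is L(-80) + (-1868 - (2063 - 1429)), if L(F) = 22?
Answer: -2480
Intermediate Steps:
L(-80) + (-1868 - (2063 - 1429)) = 22 + (-1868 - (2063 - 1429)) = 22 + (-1868 - 1*634) = 22 + (-1868 - 634) = 22 - 2502 = -2480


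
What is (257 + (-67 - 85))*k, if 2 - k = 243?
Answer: -25305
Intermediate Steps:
k = -241 (k = 2 - 1*243 = 2 - 243 = -241)
(257 + (-67 - 85))*k = (257 + (-67 - 85))*(-241) = (257 - 152)*(-241) = 105*(-241) = -25305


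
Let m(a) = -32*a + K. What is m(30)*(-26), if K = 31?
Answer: 24154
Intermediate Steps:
m(a) = 31 - 32*a (m(a) = -32*a + 31 = 31 - 32*a)
m(30)*(-26) = (31 - 32*30)*(-26) = (31 - 960)*(-26) = -929*(-26) = 24154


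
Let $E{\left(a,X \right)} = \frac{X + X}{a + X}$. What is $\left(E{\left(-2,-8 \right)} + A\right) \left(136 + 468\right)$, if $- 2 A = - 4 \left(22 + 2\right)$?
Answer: $\frac{149792}{5} \approx 29958.0$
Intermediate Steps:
$E{\left(a,X \right)} = \frac{2 X}{X + a}$
$A = 48$ ($A = - \frac{\left(-4\right) \left(22 + 2\right)}{2} = - \frac{\left(-4\right) 24}{2} = \left(- \frac{1}{2}\right) \left(-96\right) = 48$)
$\left(E{\left(-2,-8 \right)} + A\right) \left(136 + 468\right) = \left(2 \left(-8\right) \frac{1}{-8 - 2} + 48\right) \left(136 + 468\right) = \left(2 \left(-8\right) \frac{1}{-10} + 48\right) 604 = \left(2 \left(-8\right) \left(- \frac{1}{10}\right) + 48\right) 604 = \left(\frac{8}{5} + 48\right) 604 = \frac{248}{5} \cdot 604 = \frac{149792}{5}$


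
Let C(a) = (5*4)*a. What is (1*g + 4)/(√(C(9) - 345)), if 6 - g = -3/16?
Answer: -163*I*√165/2640 ≈ -0.7931*I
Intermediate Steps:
C(a) = 20*a
g = 99/16 (g = 6 - (-3)/16 = 6 - 1*(-3/16) = 6 + 3/16 = 99/16 ≈ 6.1875)
(1*g + 4)/(√(C(9) - 345)) = (1*(99/16) + 4)/(√(20*9 - 345)) = (99/16 + 4)/(√(180 - 345)) = 163/(16*(√(-165))) = 163/(16*((I*√165))) = 163*(-I*√165/165)/16 = -163*I*√165/2640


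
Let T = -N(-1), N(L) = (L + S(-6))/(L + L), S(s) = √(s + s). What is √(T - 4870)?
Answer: √(-19482 + 4*I*√3)/2 ≈ 0.012409 + 69.789*I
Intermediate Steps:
S(s) = √2*√s (S(s) = √(2*s) = √2*√s)
N(L) = (L + 2*I*√3)/(2*L) (N(L) = (L + √2*√(-6))/(L + L) = (L + √2*(I*√6))/((2*L)) = (L + 2*I*√3)*(1/(2*L)) = (L + 2*I*√3)/(2*L))
T = -½ + I*√3 (T = -((½)*(-1) + I*√3)/(-1) = -(-1)*(-½ + I*√3) = -(½ - I*√3) = -½ + I*√3 ≈ -0.5 + 1.732*I)
√(T - 4870) = √((-½ + I*√3) - 4870) = √(-9741/2 + I*√3)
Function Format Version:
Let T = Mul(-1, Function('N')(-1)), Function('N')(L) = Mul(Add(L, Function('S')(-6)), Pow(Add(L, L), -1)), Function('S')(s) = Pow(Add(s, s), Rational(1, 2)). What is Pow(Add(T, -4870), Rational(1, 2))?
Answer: Mul(Rational(1, 2), Pow(Add(-19482, Mul(4, I, Pow(3, Rational(1, 2)))), Rational(1, 2))) ≈ Add(0.012409, Mul(69.789, I))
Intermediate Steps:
Function('S')(s) = Mul(Pow(2, Rational(1, 2)), Pow(s, Rational(1, 2))) (Function('S')(s) = Pow(Mul(2, s), Rational(1, 2)) = Mul(Pow(2, Rational(1, 2)), Pow(s, Rational(1, 2))))
Function('N')(L) = Mul(Rational(1, 2), Pow(L, -1), Add(L, Mul(2, I, Pow(3, Rational(1, 2))))) (Function('N')(L) = Mul(Add(L, Mul(Pow(2, Rational(1, 2)), Pow(-6, Rational(1, 2)))), Pow(Add(L, L), -1)) = Mul(Add(L, Mul(Pow(2, Rational(1, 2)), Mul(I, Pow(6, Rational(1, 2))))), Pow(Mul(2, L), -1)) = Mul(Add(L, Mul(2, I, Pow(3, Rational(1, 2)))), Mul(Rational(1, 2), Pow(L, -1))) = Mul(Rational(1, 2), Pow(L, -1), Add(L, Mul(2, I, Pow(3, Rational(1, 2))))))
T = Add(Rational(-1, 2), Mul(I, Pow(3, Rational(1, 2)))) (T = Mul(-1, Mul(Pow(-1, -1), Add(Mul(Rational(1, 2), -1), Mul(I, Pow(3, Rational(1, 2)))))) = Mul(-1, Mul(-1, Add(Rational(-1, 2), Mul(I, Pow(3, Rational(1, 2)))))) = Mul(-1, Add(Rational(1, 2), Mul(-1, I, Pow(3, Rational(1, 2))))) = Add(Rational(-1, 2), Mul(I, Pow(3, Rational(1, 2)))) ≈ Add(-0.50000, Mul(1.7320, I)))
Pow(Add(T, -4870), Rational(1, 2)) = Pow(Add(Add(Rational(-1, 2), Mul(I, Pow(3, Rational(1, 2)))), -4870), Rational(1, 2)) = Pow(Add(Rational(-9741, 2), Mul(I, Pow(3, Rational(1, 2)))), Rational(1, 2))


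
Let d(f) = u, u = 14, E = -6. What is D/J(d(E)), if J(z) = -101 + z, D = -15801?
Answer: 5267/29 ≈ 181.62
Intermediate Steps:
d(f) = 14
D/J(d(E)) = -15801/(-101 + 14) = -15801/(-87) = -15801*(-1/87) = 5267/29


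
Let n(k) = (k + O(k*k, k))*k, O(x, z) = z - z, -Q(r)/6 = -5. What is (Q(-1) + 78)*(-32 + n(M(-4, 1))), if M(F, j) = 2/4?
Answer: -3429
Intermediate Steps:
Q(r) = 30 (Q(r) = -6*(-5) = 30)
M(F, j) = ½ (M(F, j) = 2*(¼) = ½)
O(x, z) = 0
n(k) = k² (n(k) = (k + 0)*k = k*k = k²)
(Q(-1) + 78)*(-32 + n(M(-4, 1))) = (30 + 78)*(-32 + (½)²) = 108*(-32 + ¼) = 108*(-127/4) = -3429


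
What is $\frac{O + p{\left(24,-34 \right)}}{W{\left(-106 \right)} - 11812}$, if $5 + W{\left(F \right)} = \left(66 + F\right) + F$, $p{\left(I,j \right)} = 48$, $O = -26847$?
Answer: $\frac{26799}{11963} \approx 2.2402$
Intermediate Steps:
$W{\left(F \right)} = 61 + 2 F$ ($W{\left(F \right)} = -5 + \left(\left(66 + F\right) + F\right) = -5 + \left(66 + 2 F\right) = 61 + 2 F$)
$\frac{O + p{\left(24,-34 \right)}}{W{\left(-106 \right)} - 11812} = \frac{-26847 + 48}{\left(61 + 2 \left(-106\right)\right) - 11812} = - \frac{26799}{\left(61 - 212\right) - 11812} = - \frac{26799}{-151 - 11812} = - \frac{26799}{-11963} = \left(-26799\right) \left(- \frac{1}{11963}\right) = \frac{26799}{11963}$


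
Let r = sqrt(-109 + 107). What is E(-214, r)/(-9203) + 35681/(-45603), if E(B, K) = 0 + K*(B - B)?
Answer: -35681/45603 ≈ -0.78243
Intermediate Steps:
r = I*sqrt(2) (r = sqrt(-2) = I*sqrt(2) ≈ 1.4142*I)
E(B, K) = 0 (E(B, K) = 0 + K*0 = 0 + 0 = 0)
E(-214, r)/(-9203) + 35681/(-45603) = 0/(-9203) + 35681/(-45603) = 0*(-1/9203) + 35681*(-1/45603) = 0 - 35681/45603 = -35681/45603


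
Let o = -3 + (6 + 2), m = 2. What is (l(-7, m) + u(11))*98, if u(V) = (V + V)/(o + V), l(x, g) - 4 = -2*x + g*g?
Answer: 9163/4 ≈ 2290.8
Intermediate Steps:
l(x, g) = 4 + g² - 2*x (l(x, g) = 4 + (-2*x + g*g) = 4 + (-2*x + g²) = 4 + (g² - 2*x) = 4 + g² - 2*x)
o = 5 (o = -3 + 8 = 5)
u(V) = 2*V/(5 + V) (u(V) = (V + V)/(5 + V) = (2*V)/(5 + V) = 2*V/(5 + V))
(l(-7, m) + u(11))*98 = ((4 + 2² - 2*(-7)) + 2*11/(5 + 11))*98 = ((4 + 4 + 14) + 2*11/16)*98 = (22 + 2*11*(1/16))*98 = (22 + 11/8)*98 = (187/8)*98 = 9163/4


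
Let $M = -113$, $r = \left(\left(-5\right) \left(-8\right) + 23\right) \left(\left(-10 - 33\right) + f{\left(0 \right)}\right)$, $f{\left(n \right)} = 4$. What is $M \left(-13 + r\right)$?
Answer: $279110$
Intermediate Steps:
$r = -2457$ ($r = \left(\left(-5\right) \left(-8\right) + 23\right) \left(\left(-10 - 33\right) + 4\right) = \left(40 + 23\right) \left(\left(-10 - 33\right) + 4\right) = 63 \left(-43 + 4\right) = 63 \left(-39\right) = -2457$)
$M \left(-13 + r\right) = - 113 \left(-13 - 2457\right) = \left(-113\right) \left(-2470\right) = 279110$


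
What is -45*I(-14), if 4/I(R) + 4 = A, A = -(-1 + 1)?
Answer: 45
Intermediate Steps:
A = 0 (A = -1*0 = 0)
I(R) = -1 (I(R) = 4/(-4 + 0) = 4/(-4) = 4*(-¼) = -1)
-45*I(-14) = -45*(-1) = 45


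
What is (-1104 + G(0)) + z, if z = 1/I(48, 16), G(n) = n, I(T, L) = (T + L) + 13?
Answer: -85007/77 ≈ -1104.0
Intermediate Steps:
I(T, L) = 13 + L + T (I(T, L) = (L + T) + 13 = 13 + L + T)
z = 1/77 (z = 1/(13 + 16 + 48) = 1/77 ≈ 0.012987)
(-1104 + G(0)) + z = (-1104 + 0) + 1/77 = -1104 + 1/77 = -85007/77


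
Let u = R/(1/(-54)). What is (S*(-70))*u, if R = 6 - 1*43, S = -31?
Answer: 4335660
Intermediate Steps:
R = -37 (R = 6 - 43 = -37)
u = 1998 (u = -37/(1/(-54)) = -37/(-1/54) = -37*(-54) = 1998)
(S*(-70))*u = -31*(-70)*1998 = 2170*1998 = 4335660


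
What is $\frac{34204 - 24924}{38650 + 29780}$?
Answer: $\frac{928}{6843} \approx 0.13561$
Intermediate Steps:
$\frac{34204 - 24924}{38650 + 29780} = \frac{9280}{68430} = 9280 \cdot \frac{1}{68430} = \frac{928}{6843}$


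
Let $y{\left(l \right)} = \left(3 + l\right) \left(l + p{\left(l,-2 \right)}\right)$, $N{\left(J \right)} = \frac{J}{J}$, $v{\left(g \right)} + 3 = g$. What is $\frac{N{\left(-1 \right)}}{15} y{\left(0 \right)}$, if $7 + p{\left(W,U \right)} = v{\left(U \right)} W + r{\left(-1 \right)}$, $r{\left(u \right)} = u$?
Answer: $- \frac{8}{5} \approx -1.6$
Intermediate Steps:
$v{\left(g \right)} = -3 + g$
$N{\left(J \right)} = 1$
$p{\left(W,U \right)} = -8 + W \left(-3 + U\right)$ ($p{\left(W,U \right)} = -7 + \left(\left(-3 + U\right) W - 1\right) = -7 + \left(W \left(-3 + U\right) - 1\right) = -7 + \left(-1 + W \left(-3 + U\right)\right) = -8 + W \left(-3 + U\right)$)
$y{\left(l \right)} = \left(-8 - 4 l\right) \left(3 + l\right)$ ($y{\left(l \right)} = \left(3 + l\right) \left(l + \left(-8 + l \left(-3 - 2\right)\right)\right) = \left(3 + l\right) \left(l + \left(-8 + l \left(-5\right)\right)\right) = \left(3 + l\right) \left(l - \left(8 + 5 l\right)\right) = \left(3 + l\right) \left(-8 - 4 l\right) = \left(-8 - 4 l\right) \left(3 + l\right)$)
$\frac{N{\left(-1 \right)}}{15} y{\left(0 \right)} = 1 \cdot \frac{1}{15} \left(-24 - 0 - 4 \cdot 0^{2}\right) = 1 \cdot \frac{1}{15} \left(-24 + 0 - 0\right) = \frac{-24 + 0 + 0}{15} = \frac{1}{15} \left(-24\right) = - \frac{8}{5}$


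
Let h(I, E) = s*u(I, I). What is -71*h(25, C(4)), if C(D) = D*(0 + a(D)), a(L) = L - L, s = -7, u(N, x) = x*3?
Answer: 37275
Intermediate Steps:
u(N, x) = 3*x
a(L) = 0
C(D) = 0 (C(D) = D*(0 + 0) = D*0 = 0)
h(I, E) = -21*I
-71*h(25, C(4)) = -(-1491)*25 = -71*(-525) = 37275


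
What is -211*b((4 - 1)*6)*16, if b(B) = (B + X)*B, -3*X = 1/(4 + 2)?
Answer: -1090448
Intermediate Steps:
X = -1/18 (X = -1/(3*(4 + 2)) = -⅓/6 = -⅓*⅙ = -1/18 ≈ -0.055556)
b(B) = B*(-1/18 + B) (b(B) = (B - 1/18)*B = (-1/18 + B)*B = B*(-1/18 + B))
-211*b((4 - 1)*6)*16 = -211*(4 - 1)*6*(-1/18 + (4 - 1)*6)*16 = -211*3*6*(-1/18 + 3*6)*16 = -3798*(-1/18 + 18)*16 = -3798*323/18*16 = -211*323*16 = -68153*16 = -1090448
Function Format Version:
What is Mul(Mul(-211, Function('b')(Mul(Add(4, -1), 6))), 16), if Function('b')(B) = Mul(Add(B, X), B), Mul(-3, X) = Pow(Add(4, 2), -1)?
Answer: -1090448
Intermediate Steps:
X = Rational(-1, 18) (X = Mul(Rational(-1, 3), Pow(Add(4, 2), -1)) = Mul(Rational(-1, 3), Pow(6, -1)) = Mul(Rational(-1, 3), Rational(1, 6)) = Rational(-1, 18) ≈ -0.055556)
Function('b')(B) = Mul(B, Add(Rational(-1, 18), B)) (Function('b')(B) = Mul(Add(B, Rational(-1, 18)), B) = Mul(Add(Rational(-1, 18), B), B) = Mul(B, Add(Rational(-1, 18), B)))
Mul(Mul(-211, Function('b')(Mul(Add(4, -1), 6))), 16) = Mul(Mul(-211, Mul(Mul(Add(4, -1), 6), Add(Rational(-1, 18), Mul(Add(4, -1), 6)))), 16) = Mul(Mul(-211, Mul(Mul(3, 6), Add(Rational(-1, 18), Mul(3, 6)))), 16) = Mul(Mul(-211, Mul(18, Add(Rational(-1, 18), 18))), 16) = Mul(Mul(-211, Mul(18, Rational(323, 18))), 16) = Mul(Mul(-211, 323), 16) = Mul(-68153, 16) = -1090448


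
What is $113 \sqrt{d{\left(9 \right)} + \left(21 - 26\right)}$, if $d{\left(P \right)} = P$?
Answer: $226$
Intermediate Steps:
$113 \sqrt{d{\left(9 \right)} + \left(21 - 26\right)} = 113 \sqrt{9 + \left(21 - 26\right)} = 113 \sqrt{9 - 5} = 113 \sqrt{4} = 113 \cdot 2 = 226$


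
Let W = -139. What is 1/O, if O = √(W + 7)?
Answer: -I*√33/66 ≈ -0.087039*I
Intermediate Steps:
O = 2*I*√33 (O = √(-139 + 7) = √(-132) = 2*I*√33 ≈ 11.489*I)
1/O = 1/(2*I*√33) = -I*√33/66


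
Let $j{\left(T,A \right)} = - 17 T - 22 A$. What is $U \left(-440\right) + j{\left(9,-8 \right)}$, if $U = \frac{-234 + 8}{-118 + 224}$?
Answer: $\frac{50939}{53} \approx 961.11$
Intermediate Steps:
$j{\left(T,A \right)} = - 22 A - 17 T$
$U = - \frac{113}{53}$ ($U = - \frac{226}{106} = \left(-226\right) \frac{1}{106} = - \frac{113}{53} \approx -2.1321$)
$U \left(-440\right) + j{\left(9,-8 \right)} = \left(- \frac{113}{53}\right) \left(-440\right) - -23 = \frac{49720}{53} + \left(176 - 153\right) = \frac{49720}{53} + 23 = \frac{50939}{53}$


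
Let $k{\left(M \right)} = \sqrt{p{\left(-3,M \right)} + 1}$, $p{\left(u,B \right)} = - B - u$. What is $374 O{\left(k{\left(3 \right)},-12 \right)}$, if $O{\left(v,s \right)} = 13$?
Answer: $4862$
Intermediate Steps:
$k{\left(M \right)} = \sqrt{4 - M}$ ($k{\left(M \right)} = \sqrt{\left(- M - -3\right) + 1} = \sqrt{\left(- M + 3\right) + 1} = \sqrt{\left(3 - M\right) + 1} = \sqrt{4 - M}$)
$374 O{\left(k{\left(3 \right)},-12 \right)} = 374 \cdot 13 = 4862$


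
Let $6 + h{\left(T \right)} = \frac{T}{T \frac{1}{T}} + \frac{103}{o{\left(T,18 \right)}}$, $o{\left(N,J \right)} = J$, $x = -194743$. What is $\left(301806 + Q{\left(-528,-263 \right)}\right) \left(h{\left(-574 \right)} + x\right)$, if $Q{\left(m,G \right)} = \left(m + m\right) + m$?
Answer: $-58638543769$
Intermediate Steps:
$h{\left(T \right)} = - \frac{5}{18} + T$ ($h{\left(T \right)} = -6 + \left(\frac{T}{T \frac{1}{T}} + \frac{103}{18}\right) = -6 + \left(\frac{T}{1} + 103 \cdot \frac{1}{18}\right) = -6 + \left(T 1 + \frac{103}{18}\right) = -6 + \left(T + \frac{103}{18}\right) = -6 + \left(\frac{103}{18} + T\right) = - \frac{5}{18} + T$)
$Q{\left(m,G \right)} = 3 m$ ($Q{\left(m,G \right)} = 2 m + m = 3 m$)
$\left(301806 + Q{\left(-528,-263 \right)}\right) \left(h{\left(-574 \right)} + x\right) = \left(301806 + 3 \left(-528\right)\right) \left(\left(- \frac{5}{18} - 574\right) - 194743\right) = \left(301806 - 1584\right) \left(- \frac{10337}{18} - 194743\right) = 300222 \left(- \frac{3515711}{18}\right) = -58638543769$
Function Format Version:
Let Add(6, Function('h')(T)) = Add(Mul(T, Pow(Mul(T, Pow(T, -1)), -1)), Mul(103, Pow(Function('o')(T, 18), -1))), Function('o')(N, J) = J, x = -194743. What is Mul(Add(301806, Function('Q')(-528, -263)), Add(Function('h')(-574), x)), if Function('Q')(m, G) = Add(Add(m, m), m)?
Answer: -58638543769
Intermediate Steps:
Function('h')(T) = Add(Rational(-5, 18), T) (Function('h')(T) = Add(-6, Add(Mul(T, Pow(Mul(T, Pow(T, -1)), -1)), Mul(103, Pow(18, -1)))) = Add(-6, Add(Mul(T, Pow(1, -1)), Mul(103, Rational(1, 18)))) = Add(-6, Add(Mul(T, 1), Rational(103, 18))) = Add(-6, Add(T, Rational(103, 18))) = Add(-6, Add(Rational(103, 18), T)) = Add(Rational(-5, 18), T))
Function('Q')(m, G) = Mul(3, m) (Function('Q')(m, G) = Add(Mul(2, m), m) = Mul(3, m))
Mul(Add(301806, Function('Q')(-528, -263)), Add(Function('h')(-574), x)) = Mul(Add(301806, Mul(3, -528)), Add(Add(Rational(-5, 18), -574), -194743)) = Mul(Add(301806, -1584), Add(Rational(-10337, 18), -194743)) = Mul(300222, Rational(-3515711, 18)) = -58638543769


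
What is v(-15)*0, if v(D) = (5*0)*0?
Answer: 0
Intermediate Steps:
v(D) = 0 (v(D) = 0*0 = 0)
v(-15)*0 = 0*0 = 0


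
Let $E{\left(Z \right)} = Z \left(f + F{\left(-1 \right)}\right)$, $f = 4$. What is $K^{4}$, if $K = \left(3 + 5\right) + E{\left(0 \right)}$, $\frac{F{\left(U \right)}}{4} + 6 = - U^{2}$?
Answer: $4096$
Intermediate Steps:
$F{\left(U \right)} = -24 - 4 U^{2}$ ($F{\left(U \right)} = -24 + 4 \left(- U^{2}\right) = -24 - 4 U^{2}$)
$E{\left(Z \right)} = - 24 Z$ ($E{\left(Z \right)} = Z \left(4 - \left(24 + 4 \left(-1\right)^{2}\right)\right) = Z \left(4 - 28\right) = Z \left(-24\right) = - 24 Z$)
$K = 8$ ($K = \left(3 + 5\right) - 0 = 8 + 0 = 8$)
$K^{4} = 8^{4} = 4096$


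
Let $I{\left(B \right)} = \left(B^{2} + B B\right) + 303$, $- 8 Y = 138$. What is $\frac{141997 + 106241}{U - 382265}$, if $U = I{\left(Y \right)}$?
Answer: $- \frac{1985904}{3050935} \approx -0.65092$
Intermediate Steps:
$Y = - \frac{69}{4}$ ($Y = \left(- \frac{1}{8}\right) 138 = - \frac{69}{4} \approx -17.25$)
$I{\left(B \right)} = 303 + 2 B^{2}$ ($I{\left(B \right)} = \left(B^{2} + B^{2}\right) + 303 = 2 B^{2} + 303 = 303 + 2 B^{2}$)
$U = \frac{7185}{8}$ ($U = 303 + 2 \left(- \frac{69}{4}\right)^{2} = 303 + 2 \cdot \frac{4761}{16} = 303 + \frac{4761}{8} = \frac{7185}{8} \approx 898.13$)
$\frac{141997 + 106241}{U - 382265} = \frac{141997 + 106241}{\frac{7185}{8} - 382265} = \frac{248238}{- \frac{3050935}{8}} = 248238 \left(- \frac{8}{3050935}\right) = - \frac{1985904}{3050935}$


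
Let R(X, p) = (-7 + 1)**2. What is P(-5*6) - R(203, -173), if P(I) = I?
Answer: -66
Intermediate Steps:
R(X, p) = 36 (R(X, p) = (-6)**2 = 36)
P(-5*6) - R(203, -173) = -5*6 - 1*36 = -30 - 36 = -66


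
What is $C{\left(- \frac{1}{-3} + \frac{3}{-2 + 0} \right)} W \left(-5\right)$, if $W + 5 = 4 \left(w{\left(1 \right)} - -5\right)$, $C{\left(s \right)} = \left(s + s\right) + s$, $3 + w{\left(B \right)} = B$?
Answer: $\frac{245}{2} \approx 122.5$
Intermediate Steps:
$w{\left(B \right)} = -3 + B$
$C{\left(s \right)} = 3 s$ ($C{\left(s \right)} = 2 s + s = 3 s$)
$W = 7$ ($W = -5 + 4 \left(\left(-3 + 1\right) - -5\right) = -5 + 4 \left(-2 + 5\right) = -5 + 4 \cdot 3 = -5 + 12 = 7$)
$C{\left(- \frac{1}{-3} + \frac{3}{-2 + 0} \right)} W \left(-5\right) = 3 \left(- \frac{1}{-3} + \frac{3}{-2 + 0}\right) 7 \left(-5\right) = 3 \left(\left(-1\right) \left(- \frac{1}{3}\right) + \frac{3}{-2}\right) 7 \left(-5\right) = 3 \left(\frac{1}{3} + 3 \left(- \frac{1}{2}\right)\right) 7 \left(-5\right) = 3 \left(\frac{1}{3} - \frac{3}{2}\right) 7 \left(-5\right) = 3 \left(- \frac{7}{6}\right) 7 \left(-5\right) = \left(- \frac{7}{2}\right) 7 \left(-5\right) = \left(- \frac{49}{2}\right) \left(-5\right) = \frac{245}{2}$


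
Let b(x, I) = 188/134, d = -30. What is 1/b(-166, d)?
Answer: 67/94 ≈ 0.71277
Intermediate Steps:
b(x, I) = 94/67 (b(x, I) = 188*(1/134) = 94/67)
1/b(-166, d) = 1/(94/67) = 67/94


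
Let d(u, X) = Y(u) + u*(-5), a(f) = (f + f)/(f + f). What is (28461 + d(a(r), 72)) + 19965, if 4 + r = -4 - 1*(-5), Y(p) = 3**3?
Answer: 48448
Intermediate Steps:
Y(p) = 27
r = -3 (r = -4 + (-4 - 1*(-5)) = -4 + (-4 + 5) = -4 + 1 = -3)
a(f) = 1 (a(f) = (2*f)/((2*f)) = (2*f)*(1/(2*f)) = 1)
d(u, X) = 27 - 5*u (d(u, X) = 27 + u*(-5) = 27 - 5*u)
(28461 + d(a(r), 72)) + 19965 = (28461 + (27 - 5*1)) + 19965 = (28461 + (27 - 5)) + 19965 = (28461 + 22) + 19965 = 28483 + 19965 = 48448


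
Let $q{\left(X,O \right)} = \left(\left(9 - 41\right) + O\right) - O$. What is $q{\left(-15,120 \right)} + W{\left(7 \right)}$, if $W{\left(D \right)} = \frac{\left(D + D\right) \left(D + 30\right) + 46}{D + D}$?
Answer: $\frac{58}{7} \approx 8.2857$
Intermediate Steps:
$W{\left(D \right)} = \frac{46 + 2 D \left(30 + D\right)}{2 D}$ ($W{\left(D \right)} = \frac{2 D \left(30 + D\right) + 46}{2 D} = \left(2 D \left(30 + D\right) + 46\right) \frac{1}{2 D} = \left(46 + 2 D \left(30 + D\right)\right) \frac{1}{2 D} = \frac{46 + 2 D \left(30 + D\right)}{2 D}$)
$q{\left(X,O \right)} = -32$ ($q{\left(X,O \right)} = \left(-32 + O\right) - O = -32$)
$q{\left(-15,120 \right)} + W{\left(7 \right)} = -32 + \left(30 + 7 + \frac{23}{7}\right) = -32 + \frac{282}{7} = \frac{58}{7}$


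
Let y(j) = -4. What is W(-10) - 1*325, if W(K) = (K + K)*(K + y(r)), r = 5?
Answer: -45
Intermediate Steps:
W(K) = 2*K*(-4 + K) (W(K) = (K + K)*(K - 4) = (2*K)*(-4 + K) = 2*K*(-4 + K))
W(-10) - 1*325 = 2*(-10)*(-4 - 10) - 1*325 = 2*(-10)*(-14) - 325 = 280 - 325 = -45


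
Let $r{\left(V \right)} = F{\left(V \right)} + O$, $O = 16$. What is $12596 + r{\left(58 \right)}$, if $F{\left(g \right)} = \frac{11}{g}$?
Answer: $\frac{731507}{58} \approx 12612.0$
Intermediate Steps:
$r{\left(V \right)} = 16 + \frac{11}{V}$ ($r{\left(V \right)} = \frac{11}{V} + 16 = 16 + \frac{11}{V}$)
$12596 + r{\left(58 \right)} = 12596 + \left(16 + \frac{11}{58}\right) = 12596 + \frac{939}{58} = \frac{731507}{58}$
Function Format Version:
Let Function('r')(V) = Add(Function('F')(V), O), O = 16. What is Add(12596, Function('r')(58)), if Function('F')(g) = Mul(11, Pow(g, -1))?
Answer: Rational(731507, 58) ≈ 12612.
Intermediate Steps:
Function('r')(V) = Add(16, Mul(11, Pow(V, -1))) (Function('r')(V) = Add(Mul(11, Pow(V, -1)), 16) = Add(16, Mul(11, Pow(V, -1))))
Add(12596, Function('r')(58)) = Add(12596, Add(16, Mul(11, Pow(58, -1)))) = Add(12596, Add(16, Mul(11, Rational(1, 58)))) = Add(12596, Add(16, Rational(11, 58))) = Add(12596, Rational(939, 58)) = Rational(731507, 58)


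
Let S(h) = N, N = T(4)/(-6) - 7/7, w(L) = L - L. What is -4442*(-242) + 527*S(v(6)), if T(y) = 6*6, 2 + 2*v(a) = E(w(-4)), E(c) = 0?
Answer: 1071275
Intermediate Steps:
w(L) = 0
v(a) = -1 (v(a) = -1 + (½)*0 = -1 + 0 = -1)
T(y) = 36
N = -7 (N = 36/(-6) - 7/7 = 36*(-⅙) - 7*⅐ = -6 - 1 = -7)
S(h) = -7
-4442*(-242) + 527*S(v(6)) = -4442*(-242) + 527*(-7) = 1074964 - 3689 = 1071275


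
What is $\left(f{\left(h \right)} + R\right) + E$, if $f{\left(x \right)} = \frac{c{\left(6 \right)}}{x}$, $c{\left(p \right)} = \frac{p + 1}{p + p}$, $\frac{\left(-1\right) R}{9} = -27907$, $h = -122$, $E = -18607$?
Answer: $\frac{340461977}{1464} \approx 2.3256 \cdot 10^{5}$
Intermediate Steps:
$R = 251163$ ($R = \left(-9\right) \left(-27907\right) = 251163$)
$c{\left(p \right)} = \frac{1 + p}{2 p}$
$f{\left(x \right)} = \frac{7}{12 x}$ ($f{\left(x \right)} = \frac{\frac{1}{2} \cdot \frac{1}{6} \left(1 + 6\right)}{x} = \frac{\frac{1}{2} \cdot \frac{1}{6} \cdot 7}{x} = \frac{7}{12 x}$)
$\left(f{\left(h \right)} + R\right) + E = \left(\frac{7}{12 \left(-122\right)} + 251163\right) - 18607 = \left(\frac{7}{12} \left(- \frac{1}{122}\right) + 251163\right) - 18607 = \left(- \frac{7}{1464} + 251163\right) - 18607 = \frac{367702625}{1464} - 18607 = \frac{340461977}{1464}$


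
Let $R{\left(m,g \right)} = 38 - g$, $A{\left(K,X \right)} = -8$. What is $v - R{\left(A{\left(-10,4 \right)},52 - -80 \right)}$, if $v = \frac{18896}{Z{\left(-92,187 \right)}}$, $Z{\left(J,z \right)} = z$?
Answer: $\frac{36474}{187} \approx 195.05$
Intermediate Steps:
$v = \frac{18896}{187} \approx 101.05$
$v - R{\left(A{\left(-10,4 \right)},52 - -80 \right)} = \frac{18896}{187} - \left(38 - \left(52 - -80\right)\right) = \frac{18896}{187} - \left(38 - \left(52 + 80\right)\right) = \frac{18896}{187} - \left(38 - 132\right) = \frac{18896}{187} - -94 = \frac{18896}{187} + 94 = \frac{36474}{187}$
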